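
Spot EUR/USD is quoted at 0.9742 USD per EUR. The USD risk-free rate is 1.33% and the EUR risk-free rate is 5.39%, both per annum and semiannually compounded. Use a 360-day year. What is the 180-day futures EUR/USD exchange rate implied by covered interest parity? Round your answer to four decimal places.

By covered interest parity, F = S · (1+r_USD/2)^(2T) / (1+r_EUR/2)^(2T)
= 0.9742 × 1.006650 / 1.026950 = 0.9742 × 0.980233
F = 0.9549 USD per EUR

0.9549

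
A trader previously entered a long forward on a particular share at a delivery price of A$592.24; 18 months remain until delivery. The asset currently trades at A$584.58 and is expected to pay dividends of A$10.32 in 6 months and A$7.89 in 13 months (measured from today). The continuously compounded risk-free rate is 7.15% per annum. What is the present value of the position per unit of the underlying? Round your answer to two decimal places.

PV(remaining dividends) I = 10.32·e^(−0.0715·6/12) + 7.89·e^(−0.0715·13/12) = 17.2595
Current forward F = (S − I)·e^(rT) = (584.58 − 17.2595)·e^(0.0715·18/12) = 567.3205 × 1.113213 = 631.5486
Value (long) = (F − K)·e^(−rT) = (631.5486 − 592.24) × 0.898301 = 35.3110
Value = A$35.31

A$35.31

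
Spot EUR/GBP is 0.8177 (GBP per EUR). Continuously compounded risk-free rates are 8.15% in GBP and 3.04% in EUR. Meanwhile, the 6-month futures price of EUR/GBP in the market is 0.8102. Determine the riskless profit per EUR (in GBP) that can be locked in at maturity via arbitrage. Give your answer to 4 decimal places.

0.0287 per EUR (in GBP)

Fair futures: F* = S·e^(carry·T), with carry = (r_GBP − r_EUR) = 0.0815 − 0.0304 = 0.0511
F* = 0.8177 · e^(0.0511 × 6/12) = 0.8177 · e^0.025550 = 0.8177 × 1.025879 = 0.8389
Market 0.8102 < fair 0.8389: forward underpriced → reverse cash-and-carry (short spot, go long the forward).
At maturity, profit = |F_mkt − F*| = |0.8102 − 0.8389| = 0.0287 per EUR (in GBP)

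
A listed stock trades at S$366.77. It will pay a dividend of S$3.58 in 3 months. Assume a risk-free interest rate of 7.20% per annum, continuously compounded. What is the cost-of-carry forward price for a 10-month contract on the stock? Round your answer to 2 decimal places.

PV(dividends) I = 3.58·e^(−0.0720·3/12)
I = 3.5161
F = (S − I)·e^(rT) = (366.77 − 3.5161) · e^(0.0720·10/12)
= 363.2539 · e^0.060000 = 363.2539 × 1.061837 = S$385.72

S$385.72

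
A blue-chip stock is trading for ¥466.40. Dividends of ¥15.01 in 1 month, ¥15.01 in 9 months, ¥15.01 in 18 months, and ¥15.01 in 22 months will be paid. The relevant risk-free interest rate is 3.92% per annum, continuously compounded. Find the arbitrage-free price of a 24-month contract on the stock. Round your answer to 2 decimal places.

¥442.08

PV(dividends) I = 15.01·e^(−0.0392·1/12) + 15.01·e^(−0.0392·9/12) + 15.01·e^(−0.0392·18/12) + 15.01·e^(−0.0392·22/12)
I = 14.9610 + 14.5751 + 14.1529 + 13.9691 = 57.6581
F = (S − I)·e^(rT) = (466.40 − 57.6581) · e^(0.0392·24/12)
= 408.7419 · e^0.078400 = 408.7419 × 1.081555 = ¥442.08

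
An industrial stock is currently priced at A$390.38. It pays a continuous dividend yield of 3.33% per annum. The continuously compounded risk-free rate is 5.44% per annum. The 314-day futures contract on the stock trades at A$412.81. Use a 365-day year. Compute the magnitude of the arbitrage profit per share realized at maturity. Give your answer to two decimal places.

A$15.28 per share

Fair futures: F* = S·e^(carry·T), with carry = (r − q) = 0.0544 − 0.0333 = 0.0211
F* = 390.38 · e^(0.0211 × 314/365) = 390.38 · e^0.018152 = 390.38 × 1.018318 = A$397.5310
Market A$412.81 > fair A$397.5310: forward overpriced → cash-and-carry (buy spot, short the forward).
At maturity, profit = |F_mkt − F*| = |412.81 − 397.5310| = A$15.28 per share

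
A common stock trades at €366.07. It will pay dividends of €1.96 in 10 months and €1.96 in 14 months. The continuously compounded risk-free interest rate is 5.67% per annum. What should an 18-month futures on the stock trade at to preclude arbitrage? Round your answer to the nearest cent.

PV(dividends) I = 1.96·e^(−0.0567·10/12) + 1.96·e^(−0.0567·14/12)
I = 1.8695 + 1.8345 = 3.7040
F = (S − I)·e^(rT) = (366.07 − 3.7040) · e^(0.0567·18/12)
= 362.3660 · e^0.085050 = 362.3660 × 1.088772 = €394.53

€394.53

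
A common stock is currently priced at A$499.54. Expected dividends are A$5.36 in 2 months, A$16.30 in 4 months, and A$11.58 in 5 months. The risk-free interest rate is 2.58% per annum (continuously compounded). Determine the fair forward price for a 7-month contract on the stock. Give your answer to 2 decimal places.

PV(dividends) I = 5.36·e^(−0.0258·2/12) + 16.30·e^(−0.0258·4/12) + 11.58·e^(−0.0258·5/12)
I = 5.3370 + 16.1604 + 11.4562 = 32.9536
F = (S − I)·e^(rT) = (499.54 − 32.9536) · e^(0.0258·7/12)
= 466.5864 · e^0.015050 = 466.5864 × 1.015164 = A$473.66

A$473.66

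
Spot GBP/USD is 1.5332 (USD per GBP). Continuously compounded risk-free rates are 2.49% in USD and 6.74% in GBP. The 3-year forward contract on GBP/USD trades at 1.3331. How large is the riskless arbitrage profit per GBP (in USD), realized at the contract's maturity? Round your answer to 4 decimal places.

Fair forward: F* = S·e^(carry·T), with carry = (r_USD − r_GBP) = 0.0249 − 0.0674 = -0.0425
F* = 1.5332 · e^(-0.0425 × 3) = 1.5332 · e^-0.127500 = 1.5332 × 0.880293 = 1.3497
Market 1.3331 < fair 1.3497: forward underpriced → reverse cash-and-carry (short spot, go long the forward).
At maturity, profit = |F_mkt − F*| = |1.3331 − 1.3497| = 0.0166 per GBP (in USD)

0.0166 per GBP (in USD)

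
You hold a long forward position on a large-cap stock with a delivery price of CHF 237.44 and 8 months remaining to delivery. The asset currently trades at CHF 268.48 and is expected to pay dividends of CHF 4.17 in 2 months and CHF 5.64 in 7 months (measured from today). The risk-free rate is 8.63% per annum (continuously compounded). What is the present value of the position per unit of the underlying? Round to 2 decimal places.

PV(remaining dividends) I = 4.17·e^(−0.0863·2/12) + 5.64·e^(−0.0863·7/12) = 9.4736
Current forward F = (S − I)·e^(rT) = (268.48 − 9.4736)·e^(0.0863·8/12) = 259.0064 × 1.059221 = 274.3450
Value (long) = (F − K)·e^(−rT) = (274.3450 − 237.44) × 0.944090 = 34.8416
Value = CHF 34.84

CHF 34.84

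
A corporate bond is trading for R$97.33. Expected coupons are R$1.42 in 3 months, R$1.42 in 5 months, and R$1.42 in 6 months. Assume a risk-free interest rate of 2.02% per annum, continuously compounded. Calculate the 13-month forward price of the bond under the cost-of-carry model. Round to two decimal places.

R$95.16

PV(coupons) I = 1.42·e^(−0.0202·3/12) + 1.42·e^(−0.0202·5/12) + 1.42·e^(−0.0202·6/12)
I = 1.4128 + 1.4081 + 1.4057 = 4.2266
F = (S − I)·e^(rT) = (97.33 − 4.2266) · e^(0.0202·13/12)
= 93.1034 · e^0.021883 = 93.1034 × 1.022124 = R$95.16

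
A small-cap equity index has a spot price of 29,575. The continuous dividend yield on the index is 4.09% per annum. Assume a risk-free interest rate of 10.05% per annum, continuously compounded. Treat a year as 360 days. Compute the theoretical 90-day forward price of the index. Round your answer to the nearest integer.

30,019

F = S·e^((r − q)T) = 29575 · e^((0.1005 − 0.0409) × 90/360)
= 29575 · e^0.014900 = 29575 × 1.015012
F = 30,019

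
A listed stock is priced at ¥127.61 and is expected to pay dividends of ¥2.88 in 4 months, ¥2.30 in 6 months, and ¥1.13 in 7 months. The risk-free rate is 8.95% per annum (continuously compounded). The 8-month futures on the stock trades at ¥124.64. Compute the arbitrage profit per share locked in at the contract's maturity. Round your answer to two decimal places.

PV(dividends) I = 2.88·e^(−0.0895·4/12) + 2.30·e^(−0.0895·6/12) + 1.13·e^(−0.0895·7/12) = 6.0672
Fair futures F* = (S − I)·e^(rT) = (127.61 − 6.0672)·e^0.059667 = 121.5428 × 1.061483 = 129.0156
Market ¥124.64 < fair 129.0156: forward underpriced → reverse cash-and-carry (short the stock, invest proceeds at r, pay the dividends, go long the forward).
Profit at T = |F_mkt − F*| = |124.64 − 129.0156| = ¥4.38 per share

¥4.38 per share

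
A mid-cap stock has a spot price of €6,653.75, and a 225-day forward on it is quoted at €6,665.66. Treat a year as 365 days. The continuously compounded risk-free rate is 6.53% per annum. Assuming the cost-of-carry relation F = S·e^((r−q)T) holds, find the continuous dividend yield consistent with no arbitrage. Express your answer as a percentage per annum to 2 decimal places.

From F = S·e^((r−q)T): (r − q) = ln(F/S)/T
ln(6665.66/6653.75) = ln(1.001790) = 0.001788
(r − q) = 0.001788 / (225/365) = 0.002901
q = r − ln(F/S)/T = 0.0653 − 0.002901 = 0.062399
q = 6.24%

6.24%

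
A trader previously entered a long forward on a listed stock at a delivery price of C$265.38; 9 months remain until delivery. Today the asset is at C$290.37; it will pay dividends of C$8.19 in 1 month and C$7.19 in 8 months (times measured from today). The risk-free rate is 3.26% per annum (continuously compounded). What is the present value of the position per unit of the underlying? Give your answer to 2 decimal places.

PV(remaining dividends) I = 8.19·e^(−0.0326·1/12) + 7.19·e^(−0.0326·8/12) = 15.2032
Current forward F = (S − I)·e^(rT) = (290.37 − 15.2032)·e^(0.0326·9/12) = 275.1668 × 1.024751 = 281.9775
Value (long) = (F − K)·e^(−rT) = (281.9775 − 265.38) × 0.975846 = 16.1966
Value = C$16.20

C$16.20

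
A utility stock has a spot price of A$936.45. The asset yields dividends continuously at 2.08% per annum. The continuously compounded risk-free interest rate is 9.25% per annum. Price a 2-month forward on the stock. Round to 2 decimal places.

A$947.71

F = S·e^((r − q)T) = 936.45 · e^((0.0925 − 0.0208) × 2/12)
= 936.45 · e^0.011950 = 936.45 × 1.012022
F = A$947.71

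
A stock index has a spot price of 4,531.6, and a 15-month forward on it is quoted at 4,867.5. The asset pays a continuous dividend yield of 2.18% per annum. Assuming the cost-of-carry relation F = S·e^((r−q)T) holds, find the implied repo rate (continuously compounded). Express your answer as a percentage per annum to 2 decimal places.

7.90%

From F = S·e^((r−q)T): (r − q) = ln(F/S)/T
ln(4867.5/4531.6) = ln(1.074124) = 0.071505
(r − q) = 0.071505 / (15/12) = 0.057204
r = ln(F/S)/T + q = 0.057204 + 0.0218 = 0.079004
r = 7.90%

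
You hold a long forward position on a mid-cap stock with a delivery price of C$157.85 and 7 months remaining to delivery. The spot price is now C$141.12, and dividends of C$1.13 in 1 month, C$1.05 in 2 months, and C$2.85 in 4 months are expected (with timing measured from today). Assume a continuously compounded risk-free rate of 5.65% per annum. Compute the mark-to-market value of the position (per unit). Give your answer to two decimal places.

-C$16.57

PV(remaining dividends) I = 1.13·e^(−0.0565·1/12) + 1.05·e^(−0.0565·2/12) + 2.85·e^(−0.0565·4/12) = 4.9617
Current forward F = (S − I)·e^(rT) = (141.12 − 4.9617)·e^(0.0565·7/12) = 136.1583 × 1.033507 = 140.7206
Value (long) = (F − K)·e^(−rT) = (140.7206 − 157.85) × 0.967579 = -16.5740
Value = -C$16.57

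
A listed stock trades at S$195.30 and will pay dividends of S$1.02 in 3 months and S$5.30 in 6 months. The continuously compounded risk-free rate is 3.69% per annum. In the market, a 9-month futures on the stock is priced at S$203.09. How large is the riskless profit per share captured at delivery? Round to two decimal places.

S$8.70 per share

PV(dividends) I = 1.02·e^(−0.0369·3/12) + 5.30·e^(−0.0369·6/12) = 6.2137
Fair futures F* = (S − I)·e^(rT) = (195.30 − 6.2137)·e^0.027675 = 189.0863 × 1.028062 = 194.3924
Market S$203.09 > fair 194.3924: forward overpriced → cash-and-carry (borrow at r, buy the stock and collect the dividends, short the forward).
Profit at T = |F_mkt − F*| = |203.09 − 194.3924| = S$8.70 per share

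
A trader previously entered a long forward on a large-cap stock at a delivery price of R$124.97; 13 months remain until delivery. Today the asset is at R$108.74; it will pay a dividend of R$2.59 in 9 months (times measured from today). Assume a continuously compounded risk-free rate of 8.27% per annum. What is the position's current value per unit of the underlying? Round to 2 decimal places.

-R$7.95

PV(remaining dividends) I = 2.59·e^(−0.0827·9/12) = 2.4342
Current forward F = (S − I)·e^(rT) = (108.74 − 2.4342)·e^(0.0827·13/12) = 106.3058 × 1.093728 = 116.2696
Value (long) = (F − K)·e^(−rT) = (116.2696 − 124.97) × 0.914304 = -7.9548
Value = -R$7.95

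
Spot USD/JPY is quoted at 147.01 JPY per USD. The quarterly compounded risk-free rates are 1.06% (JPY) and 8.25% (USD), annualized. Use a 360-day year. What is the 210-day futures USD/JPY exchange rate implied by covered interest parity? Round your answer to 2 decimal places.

By covered interest parity, F = S · (1+r_JPY/4)^(4T) / (1+r_USD/4)^(4T)
= 147.01 × 1.006194 / 1.048788 = 147.01 × 0.959387
F = 141.04 JPY per USD

141.04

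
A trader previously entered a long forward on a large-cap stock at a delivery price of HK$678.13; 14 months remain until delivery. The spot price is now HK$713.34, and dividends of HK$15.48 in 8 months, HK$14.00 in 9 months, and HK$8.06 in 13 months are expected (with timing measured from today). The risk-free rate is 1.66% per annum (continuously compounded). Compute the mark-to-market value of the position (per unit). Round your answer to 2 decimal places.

HK$11.16

PV(remaining dividends) I = 15.48·e^(−0.0166·8/12) + 14.00·e^(−0.0166·9/12) + 8.06·e^(−0.0166·13/12) = 37.0528
Current forward F = (S − I)·e^(rT) = (713.34 − 37.0528)·e^(0.0166·14/12) = 676.2872 × 1.019555 = 689.5120
Value (long) = (F − K)·e^(−rT) = (689.5120 − 678.13) × 0.980820 = 11.1637
Value = HK$11.16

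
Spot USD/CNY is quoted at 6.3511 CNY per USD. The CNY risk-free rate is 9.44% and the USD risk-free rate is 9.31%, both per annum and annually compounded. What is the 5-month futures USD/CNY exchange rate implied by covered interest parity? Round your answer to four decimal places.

6.3542

By covered interest parity, F = S · (1+r_CNY)^T / (1+r_USD)^T
= 6.3511 × 1.038301 / 1.037787 = 6.3511 × 1.000495
F = 6.3542 CNY per USD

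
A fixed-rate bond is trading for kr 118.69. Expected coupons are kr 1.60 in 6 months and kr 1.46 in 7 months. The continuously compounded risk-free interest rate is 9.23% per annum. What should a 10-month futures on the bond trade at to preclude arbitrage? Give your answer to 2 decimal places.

PV(coupons) I = 1.60·e^(−0.0923·6/12) + 1.46·e^(−0.0923·7/12)
I = 1.5278 + 1.3835 = 2.9113
F = (S − I)·e^(rT) = (118.69 − 2.9113) · e^(0.0923·10/12)
= 115.7787 · e^0.076917 = 115.7787 × 1.079952 = kr 125.04

kr 125.04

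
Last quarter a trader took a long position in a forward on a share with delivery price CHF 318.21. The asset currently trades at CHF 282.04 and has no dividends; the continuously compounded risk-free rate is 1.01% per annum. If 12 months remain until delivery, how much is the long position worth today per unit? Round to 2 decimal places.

Current fair forward for the remaining 12 months: F = S·e^(r·T), r = 0.0101
F = 282.04 · e^(0.0101 × 12/12) = 282.04 × 1.010151 = 284.9030
Value of long forward = (F − K)·e^(−rT) = (284.9030 − 318.21) · e^(−0.0101·12/12)
= -33.3070 × 0.989951 = -32.97

-CHF 32.97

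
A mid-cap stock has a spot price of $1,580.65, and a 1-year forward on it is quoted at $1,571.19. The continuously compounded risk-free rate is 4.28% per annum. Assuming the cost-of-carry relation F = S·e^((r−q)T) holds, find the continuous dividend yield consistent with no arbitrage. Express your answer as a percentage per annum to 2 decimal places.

From F = S·e^((r−q)T): (r − q) = ln(F/S)/T
ln(1571.19/1580.65) = ln(0.994015) = -0.006003
(r − q) = -0.006003 / (1) = -0.006003
q = r − ln(F/S)/T = 0.0428 + 0.006003 = 0.048803
q = 4.88%

4.88%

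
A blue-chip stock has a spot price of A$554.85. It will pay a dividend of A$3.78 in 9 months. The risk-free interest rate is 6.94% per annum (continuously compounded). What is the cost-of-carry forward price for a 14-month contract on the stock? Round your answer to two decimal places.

PV(dividends) I = 3.78·e^(−0.0694·9/12)
I = 3.5883
F = (S − I)·e^(rT) = (554.85 − 3.5883) · e^(0.0694·14/12)
= 551.2617 · e^0.080967 = 551.2617 × 1.084335 = A$597.75

A$597.75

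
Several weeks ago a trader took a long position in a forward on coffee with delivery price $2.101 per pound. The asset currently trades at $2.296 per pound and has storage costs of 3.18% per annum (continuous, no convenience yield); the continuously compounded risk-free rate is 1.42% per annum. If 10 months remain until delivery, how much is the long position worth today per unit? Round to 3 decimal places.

Current fair forward for the remaining 10 months: F = S·e^((r + u)·T), (r + u) = 0.0142 + 0.0318 = 0.0460
F = 2.296 · e^(0.0460 × 10/12) = 2.296 × 1.039078 = 2.3857
Value of long forward = (F − K)·e^(−rT) = (2.3857 − 2.101) · e^(−0.0142·10/12)
= 0.2847 × 0.988236 = 0.281

$0.281 per pound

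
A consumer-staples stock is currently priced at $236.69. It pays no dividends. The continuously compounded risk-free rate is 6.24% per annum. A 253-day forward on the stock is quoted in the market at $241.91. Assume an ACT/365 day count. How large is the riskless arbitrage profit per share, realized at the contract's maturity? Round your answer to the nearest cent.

Fair forward: F* = S·e^(carry·T), with carry = r = 0.0624
F* = 236.69 · e^(0.0624 × 253/365) = 236.69 · e^0.043253 = 236.69 × 1.044202 = $247.1522
Market $241.91 < fair $247.1522: forward underpriced → reverse cash-and-carry (short spot, go long the forward).
At maturity, profit = |F_mkt − F*| = |241.91 − 247.1522| = $5.24 per share

$5.24 per share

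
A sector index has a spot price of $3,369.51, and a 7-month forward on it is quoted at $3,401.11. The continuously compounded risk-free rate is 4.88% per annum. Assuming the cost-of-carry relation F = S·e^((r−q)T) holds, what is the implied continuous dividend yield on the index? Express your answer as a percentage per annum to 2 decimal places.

3.28%

From F = S·e^((r−q)T): (r − q) = ln(F/S)/T
ln(3401.11/3369.51) = ln(1.009378) = 0.009334
(r − q) = 0.009334 / (7/12) = 0.016001
q = r − ln(F/S)/T = 0.0488 − 0.016001 = 0.032799
q = 3.28%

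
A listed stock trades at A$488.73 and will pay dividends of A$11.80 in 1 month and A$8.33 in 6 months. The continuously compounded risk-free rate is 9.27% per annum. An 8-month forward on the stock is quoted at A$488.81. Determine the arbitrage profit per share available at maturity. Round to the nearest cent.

A$10.16 per share

PV(dividends) I = 11.80·e^(−0.0927·1/12) + 8.33·e^(−0.0927·6/12) = 19.6619
Fair forward F* = (S − I)·e^(rT) = (488.73 − 19.6619)·e^0.061800 = 469.0681 × 1.063750 = 498.9712
Market A$488.81 < fair 498.9712: forward underpriced → reverse cash-and-carry (short the stock, invest proceeds at r, pay the dividends, go long the forward).
Profit at T = |F_mkt − F*| = |488.81 − 498.9712| = A$10.16 per share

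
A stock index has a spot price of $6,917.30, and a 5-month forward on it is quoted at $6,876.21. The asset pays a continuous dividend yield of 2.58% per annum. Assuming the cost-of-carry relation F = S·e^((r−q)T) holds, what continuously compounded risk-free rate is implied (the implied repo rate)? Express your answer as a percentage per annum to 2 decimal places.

From F = S·e^((r−q)T): (r − q) = ln(F/S)/T
ln(6876.21/6917.30) = ln(0.994060) = -0.005958
(r − q) = -0.005958 / (5/12) = -0.014299
r = ln(F/S)/T + q = -0.014299 + 0.0258 = 0.011501
r = 1.15%

1.15%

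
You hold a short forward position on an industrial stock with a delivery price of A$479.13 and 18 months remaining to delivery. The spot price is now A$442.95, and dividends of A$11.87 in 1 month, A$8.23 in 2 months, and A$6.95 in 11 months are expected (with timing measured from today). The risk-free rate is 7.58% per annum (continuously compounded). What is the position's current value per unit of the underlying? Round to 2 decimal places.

A$11.09

PV(remaining dividends) I = 11.87·e^(−0.0758·1/12) + 8.23·e^(−0.0758·2/12) + 6.95·e^(−0.0758·11/12) = 26.4054
Current forward F = (S − I)·e^(rT) = (442.95 − 26.4054)·e^(0.0758·18/12) = 416.5446 × 1.120416 = 466.7032
Value (long) = (F − K)·e^(−rT) = (466.7032 − 479.13) × 0.892526 = -11.0912
Short position value = −(long value) = A$11.09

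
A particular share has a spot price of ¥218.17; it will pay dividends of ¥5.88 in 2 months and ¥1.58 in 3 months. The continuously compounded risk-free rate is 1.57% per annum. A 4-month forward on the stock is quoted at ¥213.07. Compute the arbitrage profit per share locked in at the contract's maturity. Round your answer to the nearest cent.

PV(dividends) I = 5.88·e^(−0.0157·2/12) + 1.58·e^(−0.0157·3/12) = 7.4384
Fair forward F* = (S − I)·e^(rT) = (218.17 − 7.4384)·e^0.005233 = 210.7316 × 1.005247 = 211.8373
Market ¥213.07 > fair 211.8373: forward overpriced → cash-and-carry (borrow at r, buy the stock and collect the dividends, short the forward).
Profit at T = |F_mkt − F*| = |213.07 − 211.8373| = ¥1.23 per share

¥1.23 per share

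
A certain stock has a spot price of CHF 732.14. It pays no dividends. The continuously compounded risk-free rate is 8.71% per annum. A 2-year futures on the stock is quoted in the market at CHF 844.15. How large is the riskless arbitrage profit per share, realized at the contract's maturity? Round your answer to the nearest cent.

Fair futures: F* = S·e^(carry·T), with carry = r = 0.0871
F* = 732.14 · e^(0.0871 × 2) = 732.14 · e^0.174200 = 732.14 × 1.190294 = CHF 871.4618
Market CHF 844.15 < fair CHF 871.4618: forward underpriced → reverse cash-and-carry (short spot, go long the forward).
At maturity, profit = |F_mkt − F*| = |844.15 − 871.4618| = CHF 27.31 per share

CHF 27.31 per share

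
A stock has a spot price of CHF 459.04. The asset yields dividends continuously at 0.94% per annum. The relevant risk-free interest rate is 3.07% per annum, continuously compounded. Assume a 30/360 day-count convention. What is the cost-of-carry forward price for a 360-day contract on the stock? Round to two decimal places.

CHF 468.92

F = S·e^((r − q)T) = 459.04 · e^((0.0307 − 0.0094) × 360/360)
= 459.04 · e^0.021300 = 459.04 × 1.021528
F = CHF 468.92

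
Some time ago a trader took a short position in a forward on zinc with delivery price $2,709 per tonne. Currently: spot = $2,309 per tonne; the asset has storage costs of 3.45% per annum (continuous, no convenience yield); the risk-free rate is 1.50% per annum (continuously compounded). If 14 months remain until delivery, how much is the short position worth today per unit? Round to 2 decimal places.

Current fair forward for the remaining 14 months: F = S·e^((r + u)·T), (r + u) = 0.0150 + 0.0345 = 0.0495
F = 2309 · e^(0.0495 × 14/12) = 2309 × 1.05945010 = 2446.2703
Value of long forward = (F − K)·e^(−rT) = (2446.2703 − 2709) · e^(−0.0150·14/12)
= -262.7297 × 0.98265224 = -258.17
Short position value = −(long value) = $258.17

$258.17 per tonne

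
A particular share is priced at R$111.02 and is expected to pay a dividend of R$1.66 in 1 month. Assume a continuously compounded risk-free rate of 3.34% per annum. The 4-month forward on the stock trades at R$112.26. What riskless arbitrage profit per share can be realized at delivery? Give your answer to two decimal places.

PV(dividends) I = 1.66·e^(−0.0334·1/12) = 1.6554
Fair forward F* = (S − I)·e^(rT) = (111.02 − 1.6554)·e^0.011133 = 109.3646 × 1.011195 = 110.5889
Market R$112.26 > fair 110.5889: forward overpriced → cash-and-carry (borrow at r, buy the stock and collect the dividends, short the forward).
Profit at T = |F_mkt − F*| = |112.26 − 110.5889| = R$1.67 per share

R$1.67 per share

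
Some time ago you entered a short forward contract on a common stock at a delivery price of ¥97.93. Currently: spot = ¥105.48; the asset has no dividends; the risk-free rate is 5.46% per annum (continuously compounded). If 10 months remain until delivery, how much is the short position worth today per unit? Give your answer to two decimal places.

-¥11.91

Current fair forward for the remaining 10 months: F = S·e^(r·T), r = 0.0546
F = 105.48 · e^(0.0546 × 10/12) = 105.48 × 1.046551 = 110.3902
Value of long forward = (F − K)·e^(−rT) = (110.3902 − 97.93) · e^(−0.0546·10/12)
= 12.4602 × 0.955520 = 11.91
Short position value = −(long value) = -¥11.91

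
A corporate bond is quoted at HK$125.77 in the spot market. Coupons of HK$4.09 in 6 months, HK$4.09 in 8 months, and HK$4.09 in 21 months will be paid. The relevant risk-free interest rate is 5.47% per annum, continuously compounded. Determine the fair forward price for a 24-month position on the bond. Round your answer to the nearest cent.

HK$127.32

PV(coupons) I = 4.09·e^(−0.0547·6/12) + 4.09·e^(−0.0547·8/12) + 4.09·e^(−0.0547·21/12)
I = 3.9797 + 3.9435 + 3.7166 = 11.6398
F = (S − I)·e^(rT) = (125.77 − 11.6398) · e^(0.0547·24/12)
= 114.1302 · e^0.109400 = 114.1302 × 1.115609 = HK$127.32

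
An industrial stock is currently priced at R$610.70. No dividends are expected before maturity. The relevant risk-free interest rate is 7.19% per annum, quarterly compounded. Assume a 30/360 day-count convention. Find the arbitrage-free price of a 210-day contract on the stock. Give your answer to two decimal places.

R$636.62

F = S · (1+r/4)^(4T)
= 610.70 × 1.042445
F = R$636.62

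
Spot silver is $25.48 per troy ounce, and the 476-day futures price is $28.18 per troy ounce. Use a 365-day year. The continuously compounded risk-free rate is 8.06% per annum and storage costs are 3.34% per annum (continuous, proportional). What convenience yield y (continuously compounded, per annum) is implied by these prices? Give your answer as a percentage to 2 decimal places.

3.68%

F = S·e^((r+u−y)T) ⇒ (r+u−y) = ln(F/S)/T
ln(28.18/25.48) = 0.100719; /T ⇒ 0.077232
y = r + u − ln(F/S)/T = 0.0806 + 0.0334 − 0.077232 = 0.036768
y = 3.68%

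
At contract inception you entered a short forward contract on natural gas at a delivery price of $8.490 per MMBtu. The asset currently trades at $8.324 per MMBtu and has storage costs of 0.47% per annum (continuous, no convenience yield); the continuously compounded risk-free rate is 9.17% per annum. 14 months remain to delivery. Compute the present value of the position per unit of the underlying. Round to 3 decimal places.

Current fair forward for the remaining 14 months: F = S·e^((r + u)·T), (r + u) = 0.0917 + 0.0047 = 0.0964
F = 8.324 · e^(0.0964 × 14/12) = 8.324 × 1.119035 = 9.3148
Value of long forward = (F − K)·e^(−rT) = (9.3148 − 8.490) · e^(−0.0917·14/12)
= 0.8248 × 0.898541 = 0.741
Short position value = −(long value) = -$0.741

-$0.741 per MMBtu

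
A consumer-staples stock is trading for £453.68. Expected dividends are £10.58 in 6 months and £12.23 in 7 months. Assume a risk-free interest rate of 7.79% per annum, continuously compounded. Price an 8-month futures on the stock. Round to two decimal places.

PV(dividends) I = 10.58·e^(−0.0779·6/12) + 12.23·e^(−0.0779·7/12)
I = 10.1758 + 11.6867 = 21.8625
F = (S − I)·e^(rT) = (453.68 − 21.8625) · e^(0.0779·8/12)
= 431.8175 · e^0.051933 = 431.8175 × 1.053305 = £454.84

£454.84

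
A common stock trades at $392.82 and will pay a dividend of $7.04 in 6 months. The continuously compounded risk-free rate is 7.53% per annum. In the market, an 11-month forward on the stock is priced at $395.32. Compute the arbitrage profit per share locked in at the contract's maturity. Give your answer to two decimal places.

PV(dividends) I = 7.04·e^(−0.0753·6/12) = 6.7799
Fair forward F* = (S − I)·e^(rT) = (392.82 − 6.7799)·e^0.069025 = 386.0401 × 1.071463 = 413.6277
Market $395.32 < fair 413.6277: forward underpriced → reverse cash-and-carry (short the stock, invest proceeds at r, pay the dividends, go long the forward).
Profit at T = |F_mkt − F*| = |395.32 − 413.6277| = $18.31 per share

$18.31 per share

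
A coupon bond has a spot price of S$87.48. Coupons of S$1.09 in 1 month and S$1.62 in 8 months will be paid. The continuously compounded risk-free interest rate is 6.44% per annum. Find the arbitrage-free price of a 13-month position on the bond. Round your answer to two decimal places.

PV(coupons) I = 1.09·e^(−0.0644·1/12) + 1.62·e^(−0.0644·8/12)
I = 1.0842 + 1.5519 = 2.6361
F = (S − I)·e^(rT) = (87.48 − 2.6361) · e^(0.0644·13/12)
= 84.8439 · e^0.069767 = 84.8439 × 1.072258 = S$90.97

S$90.97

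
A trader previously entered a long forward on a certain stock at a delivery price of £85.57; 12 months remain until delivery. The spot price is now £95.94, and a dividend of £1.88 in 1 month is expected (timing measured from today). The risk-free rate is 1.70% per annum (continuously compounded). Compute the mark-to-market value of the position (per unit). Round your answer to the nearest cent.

PV(remaining dividends) I = 1.88·e^(−0.0170·1/12) = 1.8773
Current forward F = (S − I)·e^(rT) = (95.94 − 1.8773)·e^(0.0170·12/12) = 94.0627 × 1.017145 = 95.6754
Value (long) = (F − K)·e^(−rT) = (95.6754 − 85.57) × 0.983144 = 9.9351
Value = £9.94

£9.94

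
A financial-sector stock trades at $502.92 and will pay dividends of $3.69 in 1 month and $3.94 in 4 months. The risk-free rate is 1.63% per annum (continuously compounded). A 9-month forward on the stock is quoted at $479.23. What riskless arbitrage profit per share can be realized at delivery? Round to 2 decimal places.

$22.18 per share

PV(dividends) I = 3.69·e^(−0.0163·1/12) + 3.94·e^(−0.0163·4/12) = 7.6036
Fair forward F* = (S − I)·e^(rT) = (502.92 − 7.6036)·e^0.012225 = 495.3164 × 1.012300 = 501.4088
Market $479.23 < fair 501.4088: forward underpriced → reverse cash-and-carry (short the stock, invest proceeds at r, pay the dividends, go long the forward).
Profit at T = |F_mkt − F*| = |479.23 − 501.4088| = $22.18 per share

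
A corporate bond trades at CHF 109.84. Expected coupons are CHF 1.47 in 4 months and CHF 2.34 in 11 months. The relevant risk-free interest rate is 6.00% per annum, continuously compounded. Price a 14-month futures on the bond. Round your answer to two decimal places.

CHF 113.88

PV(coupons) I = 1.47·e^(−0.0600·4/12) + 2.34·e^(−0.0600·11/12)
I = 1.4409 + 2.2148 = 3.6557
F = (S − I)·e^(rT) = (109.84 − 3.6557) · e^(0.0600·14/12)
= 106.1843 · e^0.070000 = 106.1843 × 1.072508 = CHF 113.88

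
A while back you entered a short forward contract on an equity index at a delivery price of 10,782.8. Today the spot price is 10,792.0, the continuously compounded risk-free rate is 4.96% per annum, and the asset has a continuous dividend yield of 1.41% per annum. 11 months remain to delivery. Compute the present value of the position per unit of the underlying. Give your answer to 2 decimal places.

Current fair forward for the remaining 11 months: F = S·e^((r − q)·T), (r − q) = 0.0496 − 0.0141 = 0.0355
F = 10792.0 · e^(0.0355 × 11/12) = 10792.0 × 1.03307694 = 11148.9663
Value of long forward = (F − K)·e^(−rT) = (11148.9663 − 10782.8) · e^(−0.0496·11/12)
= 366.1663 × 0.95555145 = 349.89
Short position value = −(long value) = -349.89

-349.89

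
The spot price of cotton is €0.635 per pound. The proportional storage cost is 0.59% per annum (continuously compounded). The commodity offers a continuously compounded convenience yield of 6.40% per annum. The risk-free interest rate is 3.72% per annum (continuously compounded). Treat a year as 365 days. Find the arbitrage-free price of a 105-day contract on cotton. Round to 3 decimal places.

€0.631 per pound

Net carry = r + u − y = 0.0372 + 0.0059 − 0.0640 = -0.0209
F = S·e^((r+u−y)T) = 0.635 · e^(-0.0209 × 105/365) = 0.635 · e^-0.006012
= 0.635 × 0.994006 = €0.631 per pound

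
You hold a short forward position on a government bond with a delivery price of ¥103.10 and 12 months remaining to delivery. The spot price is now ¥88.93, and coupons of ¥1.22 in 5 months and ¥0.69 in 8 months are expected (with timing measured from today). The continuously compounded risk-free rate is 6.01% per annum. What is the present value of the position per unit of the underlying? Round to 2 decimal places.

PV(remaining coupons) I = 1.22·e^(−0.0601·5/12) + 0.69·e^(−0.0601·8/12) = 1.8527
Current forward F = (S − I)·e^(rT) = (88.93 − 1.8527)·e^(0.0601·12/12) = 87.0773 × 1.061943 = 92.4711
Value (long) = (F − K)·e^(−rT) = (92.4711 − 103.10) × 0.941670 = -10.0089
Short position value = −(long value) = ¥10.01

¥10.01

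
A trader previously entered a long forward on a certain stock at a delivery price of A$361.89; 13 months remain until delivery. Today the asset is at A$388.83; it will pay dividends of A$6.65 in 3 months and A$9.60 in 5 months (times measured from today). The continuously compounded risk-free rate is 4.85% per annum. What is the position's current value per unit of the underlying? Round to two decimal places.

PV(remaining dividends) I = 6.65·e^(−0.0485·3/12) + 9.60·e^(−0.0485·5/12) = 15.9778
Current forward F = (S − I)·e^(rT) = (388.83 − 15.9778)·e^(0.0485·13/12) = 372.8522 × 1.053946 = 392.9661
Value (long) = (F − K)·e^(−rT) = (392.9661 − 361.89) × 0.948815 = 29.4855
Value = A$29.49

A$29.49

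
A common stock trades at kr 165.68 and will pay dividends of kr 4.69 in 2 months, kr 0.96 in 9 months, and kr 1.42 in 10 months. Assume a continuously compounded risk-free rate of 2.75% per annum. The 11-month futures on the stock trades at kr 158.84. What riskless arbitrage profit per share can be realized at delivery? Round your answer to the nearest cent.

PV(dividends) I = 4.69·e^(−0.0275·2/12) + 0.96·e^(−0.0275·9/12) + 1.42·e^(−0.0275·10/12) = 6.9968
Fair futures F* = (S − I)·e^(rT) = (165.68 − 6.9968)·e^0.025208 = 158.6832 × 1.025528 = 162.7341
Market kr 158.84 < fair 162.7341: forward underpriced → reverse cash-and-carry (short the stock, invest proceeds at r, pay the dividends, go long the forward).
Profit at T = |F_mkt − F*| = |158.84 − 162.7341| = kr 3.89 per share

kr 3.89 per share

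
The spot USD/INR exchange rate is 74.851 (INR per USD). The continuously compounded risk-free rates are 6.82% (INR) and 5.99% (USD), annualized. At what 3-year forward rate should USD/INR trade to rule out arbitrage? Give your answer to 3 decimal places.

76.738

F = S·e^((r_INR − r_USD)T) = 74.851 · e^((0.0682 − 0.0599) × 3)
= 74.851 · e^0.024900 = 74.851 × 1.025213
F = 76.738 INR per USD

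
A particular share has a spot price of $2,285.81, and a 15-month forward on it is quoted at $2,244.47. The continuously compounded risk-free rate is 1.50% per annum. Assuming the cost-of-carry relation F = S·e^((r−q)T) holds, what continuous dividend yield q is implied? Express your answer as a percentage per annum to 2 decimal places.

From F = S·e^((r−q)T): (r − q) = ln(F/S)/T
ln(2244.47/2285.81) = ln(0.981915) = -0.018251
(r − q) = -0.018251 / (15/12) = -0.014601
q = r − ln(F/S)/T = 0.0150 + 0.014601 = 0.029601
q = 2.96%

2.96%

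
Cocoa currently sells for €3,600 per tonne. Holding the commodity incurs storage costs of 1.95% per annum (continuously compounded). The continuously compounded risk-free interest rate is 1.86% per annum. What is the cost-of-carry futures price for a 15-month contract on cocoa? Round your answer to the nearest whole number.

Net carry = r + u − y = 0.0186 + 0.0195 − 0.0000 = 0.0381
F = S·e^((r+u−y)T) = 3600 · e^(0.0381 × 15/12) = 3600 · e^0.047625
= 3600 × 1.048777 = €3,776 per tonne

€3,776 per tonne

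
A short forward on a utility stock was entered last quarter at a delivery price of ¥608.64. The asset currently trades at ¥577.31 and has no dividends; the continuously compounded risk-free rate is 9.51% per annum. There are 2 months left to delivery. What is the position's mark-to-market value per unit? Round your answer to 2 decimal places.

Current fair forward for the remaining 2 months: F = S·e^(r·T), r = 0.0951
F = 577.31 · e^(0.0951 × 2/12) = 577.31 × 1.015976 = 586.5331
Value of long forward = (F − K)·e^(−rT) = (586.5331 − 608.64) · e^(−0.0951·2/12)
= -22.1069 × 0.984275 = -21.76
Short position value = −(long value) = ¥21.76

¥21.76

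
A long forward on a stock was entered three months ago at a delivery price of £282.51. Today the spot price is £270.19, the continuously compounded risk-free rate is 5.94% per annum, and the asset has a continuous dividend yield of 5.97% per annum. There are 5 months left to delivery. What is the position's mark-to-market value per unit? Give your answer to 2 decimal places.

-£12.05

Current fair forward for the remaining 5 months: F = S·e^((r − q)·T), (r − q) = 0.0594 − 0.0597 = -0.0003
F = 270.19 · e^(-0.0003 × 5/12) = 270.19 × 0.999875 = 270.1562
Value of long forward = (F − K)·e^(−rT) = (270.1562 − 282.51) · e^(−0.0594·5/12)
= -12.3538 × 0.975554 = -12.05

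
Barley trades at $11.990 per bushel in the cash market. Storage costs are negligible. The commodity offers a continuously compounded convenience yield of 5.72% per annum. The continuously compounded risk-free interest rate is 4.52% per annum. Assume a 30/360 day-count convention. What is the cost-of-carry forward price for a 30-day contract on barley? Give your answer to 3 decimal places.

$11.978 per bushel

Net carry = r + u − y = 0.0452 + 0.0000 − 0.0572 = -0.0120
F = S·e^((r+u−y)T) = 11.990 · e^(-0.0120 × 30/360) = 11.990 · e^-0.001000
= 11.990 × 0.999000 = $11.978 per bushel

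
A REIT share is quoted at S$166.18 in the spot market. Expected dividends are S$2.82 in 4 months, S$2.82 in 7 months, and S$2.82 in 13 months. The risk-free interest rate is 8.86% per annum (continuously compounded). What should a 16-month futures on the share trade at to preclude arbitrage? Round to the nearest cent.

S$178.04

PV(dividends) I = 2.82·e^(−0.0886·4/12) + 2.82·e^(−0.0886·7/12) + 2.82·e^(−0.0886·13/12)
I = 2.7379 + 2.6780 + 2.5619 = 7.9778
F = (S − I)·e^(rT) = (166.18 − 7.9778) · e^(0.0886·16/12)
= 158.2022 · e^0.118133 = 158.2022 × 1.125394 = S$178.04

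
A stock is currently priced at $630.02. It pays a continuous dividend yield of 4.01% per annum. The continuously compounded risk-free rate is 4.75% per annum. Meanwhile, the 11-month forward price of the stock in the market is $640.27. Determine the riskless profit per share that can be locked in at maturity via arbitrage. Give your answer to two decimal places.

Fair forward: F* = S·e^(carry·T), with carry = (r − q) = 0.0475 − 0.0401 = 0.0074
F* = 630.02 · e^(0.0074 × 11/12) = 630.02 · e^0.006783 = 630.02 × 1.006806 = $634.3079
Market $640.27 > fair $634.3079: forward overpriced → cash-and-carry (buy spot, short the forward).
At maturity, profit = |F_mkt − F*| = |640.27 − 634.3079| = $5.96 per share

$5.96 per share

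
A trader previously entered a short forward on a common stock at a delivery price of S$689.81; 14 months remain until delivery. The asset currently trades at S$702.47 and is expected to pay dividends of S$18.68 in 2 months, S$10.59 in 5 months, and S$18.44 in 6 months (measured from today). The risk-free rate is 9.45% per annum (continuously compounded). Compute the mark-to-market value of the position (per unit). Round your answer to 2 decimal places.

PV(remaining dividends) I = 18.68·e^(−0.0945·2/12) + 10.59·e^(−0.0945·5/12) + 18.44·e^(−0.0945·6/12) = 46.1582
Current forward F = (S − I)·e^(rT) = (702.47 − 46.1582)·e^(0.0945·14/12) = 656.3118 × 1.116557 = 732.8095
Value (long) = (F − K)·e^(−rT) = (732.8095 − 689.81) × 0.895610 = 38.5108
Short position value = −(long value) = -S$38.51

-S$38.51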